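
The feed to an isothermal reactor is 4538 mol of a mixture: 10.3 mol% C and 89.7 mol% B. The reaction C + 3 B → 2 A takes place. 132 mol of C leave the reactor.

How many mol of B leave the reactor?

3060 mol

For C: n = n₀ − 1ξ → 132 = 467.4 − 1ξ, giving ξ = 335.4 mol.
Outlet amounts (n = n₀ + ν ξ):
  C: 467.4 − 1(335.4) = 132
  B: 4071 − 3(335.4) = 3064
  A: 0 + 2(335.4) = 670.8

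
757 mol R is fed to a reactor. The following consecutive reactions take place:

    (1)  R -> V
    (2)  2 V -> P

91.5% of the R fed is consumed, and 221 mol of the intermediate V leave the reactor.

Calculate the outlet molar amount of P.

236 mol

Conversion of R: R consumed = 1ξ₁ = 0.915 × 757 → ξ₁ = 692.7 mol.
V balance: n_V = 0 + 1ξ₁ − 2ξ₂ = 221 → ξ₂ = (1·692.7 − 221)/2 = 235.8 mol.
Outlet amounts (n = n₀ + Σ ν·ξ):
  R: 757 − 1(692.7) = 64.35
  V: 0 + 1(692.7) − 2(235.8) = 221
  P: 0 + 1(235.8) = 235.8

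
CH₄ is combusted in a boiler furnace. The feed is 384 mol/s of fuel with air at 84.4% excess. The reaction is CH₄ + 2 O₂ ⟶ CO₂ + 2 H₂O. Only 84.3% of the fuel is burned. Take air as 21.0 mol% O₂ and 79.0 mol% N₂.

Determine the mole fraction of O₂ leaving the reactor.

0.108

Stoichiometric O₂ = 2 × 384 = 768 mol/s; O₂ fed = 768 × 1.844 = 1416 mol/s.
N₂ fed = 1416 × 79/21 = 5328 mol/s.
Fuel reacted = 0.843 × 384 → ξ = 323.7 mol/s.
Outlet (n = n₀ + ν ξ):
  CH₄: 384 − 1(323.7) = 60.29
  O₂: 1416 − 2(323.7) = 768.8
  N₂: 5328 (inert)
  CO₂: 0 + 1(323.7) = 323.7
  H₂O: 0 + 2(323.7) = 647.4
Total out = 7128 mol/s; y_O₂ = 768.8 / 7128 = 0.1079.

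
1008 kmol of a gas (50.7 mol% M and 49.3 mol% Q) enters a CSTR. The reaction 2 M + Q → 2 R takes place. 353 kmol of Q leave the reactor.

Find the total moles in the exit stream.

For Q: n = n₀ − 1ξ → 353 = 496.9 − 1ξ, giving ξ = 143.9 kmol.
Outlet amounts (n = n₀ + ν ξ):
  M: 511.1 − 2(143.9) = 223.2
  Q: 496.9 − 1(143.9) = 353
  R: 0 + 2(143.9) = 287.9
Total out = 223.2 + 353 + 287.9 = 864.1 kmol.

864 kmol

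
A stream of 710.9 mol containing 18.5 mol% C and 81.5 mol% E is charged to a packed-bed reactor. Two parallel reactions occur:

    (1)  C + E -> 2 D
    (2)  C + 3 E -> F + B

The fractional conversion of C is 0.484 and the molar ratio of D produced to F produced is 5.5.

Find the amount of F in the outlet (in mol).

17 mol

Conversion of C: C consumed = 0.484 × 131.5 = 63.65 mol = 1ξ₁ + 1ξ₂.
Selectivity: 2ξ₁ / (1ξ₂) = 5.5 → ξ₁ = 2.75 ξ₂.
Substitute: (1·2.75 + 1) ξ₂ = 63.65 → ξ₂ = 16.97 mol, ξ₁ = 46.68 mol.
Outlet amounts (n = n₀ + Σ ν·ξ):
  C: 131.5 − 1(46.68) − 1(16.97) = 67.86
  E: 579.4 − 1(46.68) − 3(16.97) = 481.8
  D: 0 + 2(46.68) = 93.36
  F: 0 + 1(16.97) = 16.97
  B: 0 + 1(16.97) = 16.97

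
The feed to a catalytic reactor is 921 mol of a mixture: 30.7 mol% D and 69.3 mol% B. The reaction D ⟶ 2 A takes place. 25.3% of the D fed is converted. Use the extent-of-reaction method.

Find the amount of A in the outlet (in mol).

D reacted = 0.253 × 282.7 = 71.53 mol; ν_D = −1, so ξ = 71.53/1 = 71.53 mol.
Outlet amounts (n = n₀ + ν ξ):
  D: 282.7 − 1(71.53) = 211.2
  A: 0 + 2(71.53) = 143.1
  B: 638.3 (inert)

143 mol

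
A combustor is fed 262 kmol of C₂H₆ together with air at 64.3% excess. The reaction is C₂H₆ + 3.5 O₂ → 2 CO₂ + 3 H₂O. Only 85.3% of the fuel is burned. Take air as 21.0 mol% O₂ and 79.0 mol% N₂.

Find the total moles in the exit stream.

Stoichiometric O₂ = 3.5 × 262 = 917 kmol; O₂ fed = 917 × 1.643 = 1507 kmol.
N₂ fed = 1507 × 79/21 = 5668 kmol.
Fuel reacted = 0.853 × 262 → ξ = 223.5 kmol.
Outlet (n = n₀ + ν ξ):
  C₂H₆: 262 − 1(223.5) = 38.51
  O₂: 1507 − 3.5(223.5) = 724.4
  N₂: 5668 (inert)
  CO₂: 0 + 2(223.5) = 447
  H₂O: 0 + 3(223.5) = 670.5
Total out = 38.51 + 724.4 + 5668 + 447 + 670.5 = 7548 kmol.

7550 kmol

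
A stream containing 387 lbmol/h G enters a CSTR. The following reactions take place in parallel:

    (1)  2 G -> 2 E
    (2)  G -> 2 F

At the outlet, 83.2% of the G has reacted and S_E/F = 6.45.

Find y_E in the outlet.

Conversion of G: G consumed = 0.832 × 387 = 322 lbmol/h = 2ξ₁ + 1ξ₂.
Selectivity: 2ξ₁ / (2ξ₂) = 6.45 → ξ₁ = 6.45 ξ₂.
Substitute: (2·6.45 + 1) ξ₂ = 322 → ξ₂ = 23.16 lbmol/h, ξ₁ = 149.4 lbmol/h.
Outlet amounts (n = n₀ + Σ ν·ξ):
  G: 387 − 2(149.4) − 1(23.16) = 65.02
  E: 0 + 2(149.4) = 298.8
  F: 0 + 2(23.16) = 46.33
Total out = 410.2 lbmol/h; y_E = 298.8 / 410.2 = 0.7285.

0.729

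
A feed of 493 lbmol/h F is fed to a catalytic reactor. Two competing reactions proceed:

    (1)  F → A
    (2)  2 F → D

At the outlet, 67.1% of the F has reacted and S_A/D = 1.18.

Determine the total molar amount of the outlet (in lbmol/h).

Conversion of F: F consumed = 0.671 × 493 = 330.8 lbmol/h = 1ξ₁ + 2ξ₂.
Selectivity: 1ξ₁ / (1ξ₂) = 1.18 → ξ₁ = 1.18 ξ₂.
Substitute: (1·1.18 + 2) ξ₂ = 330.8 → ξ₂ = 104 lbmol/h, ξ₁ = 122.8 lbmol/h.
Outlet amounts (n = n₀ + Σ ν·ξ):
  F: 493 − 1(122.8) − 2(104) = 162.2
  A: 0 + 1(122.8) = 122.8
  D: 0 + 1(104) = 104
Total out = 162.2 + 122.8 + 104 = 389 lbmol/h.

389 lbmol/h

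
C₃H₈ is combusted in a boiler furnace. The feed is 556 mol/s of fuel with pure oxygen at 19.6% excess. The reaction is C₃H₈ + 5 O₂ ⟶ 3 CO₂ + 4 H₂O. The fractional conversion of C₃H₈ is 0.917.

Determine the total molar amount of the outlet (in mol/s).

4390 mol/s

Stoichiometric O₂ = 5 × 556 = 2780 mol/s; O₂ fed = 2780 × 1.196 = 3325 mol/s.
Fuel reacted = 0.917 × 556 → ξ = 509.9 mol/s.
Outlet (n = n₀ + ν ξ):
  C₃H₈: 556 − 1(509.9) = 46.15
  O₂: 3325 − 5(509.9) = 775.6
  CO₂: 0 + 3(509.9) = 1530
  H₂O: 0 + 4(509.9) = 2039
Total out = 46.15 + 775.6 + 1530 + 2039 = 4391 mol/s.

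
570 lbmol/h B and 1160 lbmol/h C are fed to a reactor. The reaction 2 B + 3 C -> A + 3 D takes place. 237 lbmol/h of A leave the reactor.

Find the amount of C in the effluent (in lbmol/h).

449 lbmol/h

For A: n = n₀ + 1ξ → 237 = 0 + 1ξ, giving ξ = 237 lbmol/h.
Outlet amounts (n = n₀ + ν ξ):
  B: 570 − 2(237) = 96
  C: 1160 − 3(237) = 449
  A: 0 + 1(237) = 237
  D: 0 + 3(237) = 711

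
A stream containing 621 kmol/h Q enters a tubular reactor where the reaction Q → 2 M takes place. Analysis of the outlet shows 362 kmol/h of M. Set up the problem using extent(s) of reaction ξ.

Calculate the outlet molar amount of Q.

For M: n = n₀ + 2ξ → 362 = 0 + 2ξ, giving ξ = 181 kmol/h.
Outlet amounts (n = n₀ + ν ξ):
  Q: 621 − 1(181) = 440
  M: 0 + 2(181) = 362

440 kmol/h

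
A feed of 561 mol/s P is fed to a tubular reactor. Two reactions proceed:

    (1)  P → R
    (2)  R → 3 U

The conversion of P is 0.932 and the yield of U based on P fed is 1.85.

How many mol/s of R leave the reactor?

177 mol/s

Conversion of P: P consumed = 1ξ₁ = 0.932 × 561 → ξ₁ = 522.9 mol/s.
Yield of U: 3ξ₂ / 561 = 1.85 → ξ₂ = 346 mol/s.
Outlet amounts (n = n₀ + Σ ν·ξ):
  P: 561 − 1(522.9) = 38.15
  R: 0 + 1(522.9) − 1(346) = 176.9
  U: 0 + 3(346) = 1038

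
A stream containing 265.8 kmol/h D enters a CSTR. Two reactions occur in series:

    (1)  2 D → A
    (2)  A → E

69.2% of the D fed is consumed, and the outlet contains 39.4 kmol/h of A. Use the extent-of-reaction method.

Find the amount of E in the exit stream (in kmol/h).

52.6 kmol/h

Conversion of D: D consumed = 2ξ₁ = 0.692 × 265.8 → ξ₁ = 91.97 kmol/h.
A balance: n_A = 0 + 1ξ₁ − 1ξ₂ = 39.4 → ξ₂ = (1·91.97 − 39.4)/1 = 52.57 kmol/h.
Outlet amounts (n = n₀ + Σ ν·ξ):
  D: 265.8 − 2(91.97) = 81.87
  A: 0 + 1(91.97) − 1(52.57) = 39.4
  E: 0 + 1(52.57) = 52.57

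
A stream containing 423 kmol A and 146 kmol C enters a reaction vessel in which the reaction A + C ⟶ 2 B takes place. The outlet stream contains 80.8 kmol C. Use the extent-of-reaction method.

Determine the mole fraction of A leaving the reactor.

0.629

For C: n = n₀ − 1ξ → 80.8 = 146 − 1ξ, giving ξ = 65.2 kmol.
Outlet amounts (n = n₀ + ν ξ):
  A: 423 − 1(65.2) = 357.8
  C: 146 − 1(65.2) = 80.8
  B: 0 + 2(65.2) = 130.4
Total out = 569 kmol; y_A = 357.8 / 569 = 0.6288.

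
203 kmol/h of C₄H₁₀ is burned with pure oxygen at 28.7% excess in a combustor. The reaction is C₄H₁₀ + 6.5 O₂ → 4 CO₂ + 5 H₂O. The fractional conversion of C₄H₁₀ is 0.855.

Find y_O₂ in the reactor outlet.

0.264

Stoichiometric O₂ = 6.5 × 203 = 1320 kmol/h; O₂ fed = 1320 × 1.287 = 1698 kmol/h.
Fuel reacted = 0.855 × 203 → ξ = 173.6 kmol/h.
Outlet (n = n₀ + ν ξ):
  C₄H₁₀: 203 − 1(173.6) = 29.44
  O₂: 1698 − 6.5(173.6) = 570
  CO₂: 0 + 4(173.6) = 694.3
  H₂O: 0 + 5(173.6) = 867.8
Total out = 2162 kmol/h; y_O₂ = 570 / 2162 = 0.2637.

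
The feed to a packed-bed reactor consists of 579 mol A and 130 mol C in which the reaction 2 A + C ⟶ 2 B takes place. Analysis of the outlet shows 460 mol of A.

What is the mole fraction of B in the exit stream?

For A: n = n₀ − 2ξ → 460 = 579 − 2ξ, giving ξ = 59.5 mol.
Outlet amounts (n = n₀ + ν ξ):
  A: 579 − 2(59.5) = 460
  C: 130 − 1(59.5) = 70.5
  B: 0 + 2(59.5) = 119
Total out = 649.5 mol; y_B = 119 / 649.5 = 0.1832.

0.183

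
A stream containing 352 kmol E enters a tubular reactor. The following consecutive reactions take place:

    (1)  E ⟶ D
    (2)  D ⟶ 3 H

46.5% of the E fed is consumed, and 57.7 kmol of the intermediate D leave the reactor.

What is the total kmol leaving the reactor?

564 kmol

Conversion of E: E consumed = 1ξ₁ = 0.465 × 352 → ξ₁ = 163.7 kmol.
D balance: n_D = 0 + 1ξ₁ − 1ξ₂ = 57.7 → ξ₂ = (1·163.7 − 57.7)/1 = 106 kmol.
Outlet amounts (n = n₀ + Σ ν·ξ):
  E: 352 − 1(163.7) = 188.3
  D: 0 + 1(163.7) − 1(106) = 57.7
  H: 0 + 3(106) = 317.9
Total out = 188.3 + 57.7 + 317.9 = 564 kmol.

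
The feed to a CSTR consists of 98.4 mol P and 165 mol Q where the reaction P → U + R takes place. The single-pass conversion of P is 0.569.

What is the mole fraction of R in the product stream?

0.175

P reacted = 0.569 × 98.4 = 55.99 mol; ν_P = −1, so ξ = 55.99/1 = 55.99 mol.
Outlet amounts (n = n₀ + ν ξ):
  P: 98.4 − 1(55.99) = 42.41
  U: 0 + 1(55.99) = 55.99
  R: 0 + 1(55.99) = 55.99
  Q: 165 (inert)
Total out = 319.4 mol; y_R = 55.99 / 319.4 = 0.1753.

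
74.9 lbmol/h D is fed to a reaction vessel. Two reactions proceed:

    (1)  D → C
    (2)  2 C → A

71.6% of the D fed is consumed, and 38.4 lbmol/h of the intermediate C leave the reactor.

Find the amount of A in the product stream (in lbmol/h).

Conversion of D: D consumed = 1ξ₁ = 0.716 × 74.9 → ξ₁ = 53.63 lbmol/h.
C balance: n_C = 0 + 1ξ₁ − 2ξ₂ = 38.4 → ξ₂ = (1·53.63 − 38.4)/2 = 7.614 lbmol/h.
Outlet amounts (n = n₀ + Σ ν·ξ):
  D: 74.9 − 1(53.63) = 21.27
  C: 0 + 1(53.63) − 2(7.614) = 38.4
  A: 0 + 1(7.614) = 7.614

7.61 lbmol/h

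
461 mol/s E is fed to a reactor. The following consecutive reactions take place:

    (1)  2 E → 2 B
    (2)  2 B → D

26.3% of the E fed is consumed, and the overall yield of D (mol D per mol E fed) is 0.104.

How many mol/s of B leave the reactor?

Conversion of E: E consumed = 2ξ₁ = 0.263 × 461 → ξ₁ = 60.62 mol/s.
Yield of D: 1ξ₂ / 461 = 0.104 → ξ₂ = 47.94 mol/s.
Outlet amounts (n = n₀ + Σ ν·ξ):
  E: 461 − 2(60.62) = 339.8
  B: 0 + 2(60.62) − 2(47.94) = 25.36
  D: 0 + 1(47.94) = 47.94

25.4 mol/s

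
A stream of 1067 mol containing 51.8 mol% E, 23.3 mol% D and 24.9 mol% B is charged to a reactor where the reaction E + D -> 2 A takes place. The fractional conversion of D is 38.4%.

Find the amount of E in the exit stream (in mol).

D reacted = 0.384 × 248.6 = 95.47 mol; ν_D = −1, so ξ = 95.47/1 = 95.47 mol.
Outlet amounts (n = n₀ + ν ξ):
  E: 552.7 − 1(95.47) = 457.2
  D: 248.6 − 1(95.47) = 153.1
  A: 0 + 2(95.47) = 190.9
  B: 265.7 (inert)

457 mol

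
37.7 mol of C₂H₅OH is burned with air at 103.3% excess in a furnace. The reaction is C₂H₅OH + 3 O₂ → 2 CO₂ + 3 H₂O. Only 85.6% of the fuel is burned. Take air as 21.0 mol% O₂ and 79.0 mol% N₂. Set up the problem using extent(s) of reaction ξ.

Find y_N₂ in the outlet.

0.743

Stoichiometric O₂ = 3 × 37.7 = 113.1 mol; O₂ fed = 113.1 × 2.033 = 229.9 mol.
N₂ fed = 229.9 × 79/21 = 865 mol.
Fuel reacted = 0.856 × 37.7 → ξ = 32.27 mol.
Outlet (n = n₀ + ν ξ):
  C₂H₅OH: 37.7 − 1(32.27) = 5.429
  O₂: 229.9 − 3(32.27) = 133.1
  N₂: 865 (inert)
  CO₂: 0 + 2(32.27) = 64.54
  H₂O: 0 + 3(32.27) = 96.81
Total out = 1165 mol; y_N₂ = 865 / 1165 = 0.7425.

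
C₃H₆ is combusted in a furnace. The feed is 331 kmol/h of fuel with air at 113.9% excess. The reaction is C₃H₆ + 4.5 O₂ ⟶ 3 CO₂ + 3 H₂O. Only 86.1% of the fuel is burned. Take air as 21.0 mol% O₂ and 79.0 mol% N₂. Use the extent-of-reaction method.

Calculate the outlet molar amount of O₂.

Stoichiometric O₂ = 4.5 × 331 = 1490 kmol/h; O₂ fed = 1490 × 2.139 = 3186 kmol/h.
N₂ fed = 3186 × 79/21 = 11990 kmol/h.
Fuel reacted = 0.861 × 331 → ξ = 285 kmol/h.
Outlet (n = n₀ + ν ξ):
  C₃H₆: 331 − 1(285) = 46.01
  O₂: 3186 − 4.5(285) = 1904
  N₂: 11990 (inert)
  CO₂: 0 + 3(285) = 855
  H₂O: 0 + 3(285) = 855

1900 kmol/h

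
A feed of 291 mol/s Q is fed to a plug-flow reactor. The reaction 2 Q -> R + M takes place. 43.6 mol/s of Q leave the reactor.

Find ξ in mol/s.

For Q: n = n₀ − 2ξ → 43.6 = 291 − 2ξ, giving ξ = 123.7 mol/s.
Outlet amounts (n = n₀ + ν ξ):
  Q: 291 − 2(123.7) = 43.6
  R: 0 + 1(123.7) = 123.7
  M: 0 + 1(123.7) = 123.7

ξ = 124 mol/s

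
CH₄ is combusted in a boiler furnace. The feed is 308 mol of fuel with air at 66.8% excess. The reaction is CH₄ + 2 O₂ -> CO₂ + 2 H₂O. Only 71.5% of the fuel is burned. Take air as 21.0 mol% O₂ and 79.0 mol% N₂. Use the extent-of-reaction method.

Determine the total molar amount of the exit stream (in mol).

5200 mol

Stoichiometric O₂ = 2 × 308 = 616 mol; O₂ fed = 616 × 1.668 = 1027 mol.
N₂ fed = 1027 × 79/21 = 3865 mol.
Fuel reacted = 0.715 × 308 → ξ = 220.2 mol.
Outlet (n = n₀ + ν ξ):
  CH₄: 308 − 1(220.2) = 87.78
  O₂: 1027 − 2(220.2) = 587
  N₂: 3865 (inert)
  CO₂: 0 + 1(220.2) = 220.2
  H₂O: 0 + 2(220.2) = 440.4
Total out = 87.78 + 587 + 3865 + 220.2 + 440.4 = 5201 mol.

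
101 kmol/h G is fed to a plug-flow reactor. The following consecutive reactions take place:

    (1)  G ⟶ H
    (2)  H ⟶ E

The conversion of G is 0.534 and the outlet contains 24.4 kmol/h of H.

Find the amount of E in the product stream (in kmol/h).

Conversion of G: G consumed = 1ξ₁ = 0.534 × 101 → ξ₁ = 53.93 kmol/h.
H balance: n_H = 0 + 1ξ₁ − 1ξ₂ = 24.4 → ξ₂ = (1·53.93 − 24.4)/1 = 29.53 kmol/h.
Outlet amounts (n = n₀ + Σ ν·ξ):
  G: 101 − 1(53.93) = 47.07
  H: 0 + 1(53.93) − 1(29.53) = 24.4
  E: 0 + 1(29.53) = 29.53

29.5 kmol/h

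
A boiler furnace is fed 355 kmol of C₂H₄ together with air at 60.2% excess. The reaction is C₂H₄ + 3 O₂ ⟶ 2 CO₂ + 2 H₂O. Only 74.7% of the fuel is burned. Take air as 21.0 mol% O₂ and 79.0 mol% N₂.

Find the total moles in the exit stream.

Stoichiometric O₂ = 3 × 355 = 1065 kmol; O₂ fed = 1065 × 1.602 = 1706 kmol.
N₂ fed = 1706 × 79/21 = 6418 kmol.
Fuel reacted = 0.747 × 355 → ξ = 265.2 kmol.
Outlet (n = n₀ + ν ξ):
  C₂H₄: 355 − 1(265.2) = 89.81
  O₂: 1706 − 3(265.2) = 910.6
  N₂: 6418 (inert)
  CO₂: 0 + 2(265.2) = 530.4
  H₂O: 0 + 2(265.2) = 530.4
Total out = 89.81 + 910.6 + 6418 + 530.4 + 530.4 = 8479 kmol.

8480 kmol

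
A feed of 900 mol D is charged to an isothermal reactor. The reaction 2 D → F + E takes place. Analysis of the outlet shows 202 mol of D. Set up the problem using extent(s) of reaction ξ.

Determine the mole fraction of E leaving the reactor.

For D: n = n₀ − 2ξ → 202 = 900 − 2ξ, giving ξ = 349 mol.
Outlet amounts (n = n₀ + ν ξ):
  D: 900 − 2(349) = 202
  F: 0 + 1(349) = 349
  E: 0 + 1(349) = 349
Total out = 900 mol; y_E = 349 / 900 = 0.3878.

0.388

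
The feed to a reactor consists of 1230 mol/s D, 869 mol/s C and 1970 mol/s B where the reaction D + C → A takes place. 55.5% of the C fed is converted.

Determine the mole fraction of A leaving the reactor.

0.134

C reacted = 0.555 × 869 = 482.3 mol/s; ν_C = −1, so ξ = 482.3/1 = 482.3 mol/s.
Outlet amounts (n = n₀ + ν ξ):
  D: 1230 − 1(482.3) = 747.7
  C: 869 − 1(482.3) = 386.7
  A: 0 + 1(482.3) = 482.3
  B: 1970 (inert)
Total out = 3587 mol/s; y_A = 482.3 / 3587 = 0.1345.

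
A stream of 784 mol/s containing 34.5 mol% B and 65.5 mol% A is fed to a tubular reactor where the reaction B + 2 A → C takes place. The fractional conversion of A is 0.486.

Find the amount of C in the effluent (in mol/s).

125 mol/s

A reacted = 0.486 × 513.5 = 249.6 mol/s; ν_A = −2, so ξ = 249.6/2 = 124.8 mol/s.
Outlet amounts (n = n₀ + ν ξ):
  B: 270.5 − 1(124.8) = 145.7
  A: 513.5 − 2(124.8) = 263.9
  C: 0 + 1(124.8) = 124.8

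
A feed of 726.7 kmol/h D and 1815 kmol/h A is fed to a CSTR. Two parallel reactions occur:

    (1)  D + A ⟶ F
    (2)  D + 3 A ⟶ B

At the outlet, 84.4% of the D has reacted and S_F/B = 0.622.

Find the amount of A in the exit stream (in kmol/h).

Conversion of D: D consumed = 0.844 × 726.7 = 613.3 kmol/h = 1ξ₁ + 1ξ₂.
Selectivity: 1ξ₁ / (1ξ₂) = 0.622 → ξ₁ = 0.622 ξ₂.
Substitute: (1·0.622 + 1) ξ₂ = 613.3 → ξ₂ = 378.1 kmol/h, ξ₁ = 235.2 kmol/h.
Outlet amounts (n = n₀ + Σ ν·ξ):
  D: 726.7 − 1(235.2) − 1(378.1) = 113.4
  A: 1815 − 1(235.2) − 3(378.1) = 445.4
  F: 0 + 1(235.2) = 235.2
  B: 0 + 1(378.1) = 378.1

445 kmol/h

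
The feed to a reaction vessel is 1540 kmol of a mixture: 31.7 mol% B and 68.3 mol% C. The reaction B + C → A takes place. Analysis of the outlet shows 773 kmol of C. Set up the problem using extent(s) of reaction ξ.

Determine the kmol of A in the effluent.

For C: n = n₀ − 1ξ → 773 = 1052 − 1ξ, giving ξ = 278.8 kmol.
Outlet amounts (n = n₀ + ν ξ):
  B: 488.2 − 1(278.8) = 209.4
  C: 1052 − 1(278.8) = 773
  A: 0 + 1(278.8) = 278.8

279 kmol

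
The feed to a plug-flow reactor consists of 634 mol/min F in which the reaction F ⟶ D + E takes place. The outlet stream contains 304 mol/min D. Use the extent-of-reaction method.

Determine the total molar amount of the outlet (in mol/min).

For D: n = n₀ + 1ξ → 304 = 0 + 1ξ, giving ξ = 304 mol/min.
Outlet amounts (n = n₀ + ν ξ):
  F: 634 − 1(304) = 330
  D: 0 + 1(304) = 304
  E: 0 + 1(304) = 304
Total out = 330 + 304 + 304 = 938 mol/min.

938 mol/min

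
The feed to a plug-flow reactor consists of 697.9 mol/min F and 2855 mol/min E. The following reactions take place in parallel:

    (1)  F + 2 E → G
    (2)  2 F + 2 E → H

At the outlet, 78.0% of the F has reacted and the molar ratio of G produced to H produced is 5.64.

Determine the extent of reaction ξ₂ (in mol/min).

Conversion of F: F consumed = 0.78 × 697.9 = 544.4 mol/min = 1ξ₁ + 2ξ₂.
Selectivity: 1ξ₁ / (1ξ₂) = 5.64 → ξ₁ = 5.64 ξ₂.
Substitute: (1·5.64 + 2) ξ₂ = 544.4 → ξ₂ = 71.25 mol/min, ξ₁ = 401.9 mol/min.
Outlet amounts (n = n₀ + Σ ν·ξ):
  F: 697.9 − 1(401.9) − 2(71.25) = 153.5
  E: 2855 − 2(401.9) − 2(71.25) = 1909
  G: 0 + 1(401.9) = 401.9
  H: 0 + 1(71.25) = 71.25

ξ₂ = 71.3 mol/min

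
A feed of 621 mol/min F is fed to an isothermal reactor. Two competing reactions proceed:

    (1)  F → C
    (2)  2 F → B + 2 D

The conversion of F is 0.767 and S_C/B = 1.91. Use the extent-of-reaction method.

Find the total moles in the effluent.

743 mol/min

Conversion of F: F consumed = 0.767 × 621 = 476.3 mol/min = 1ξ₁ + 2ξ₂.
Selectivity: 1ξ₁ / (1ξ₂) = 1.91 → ξ₁ = 1.91 ξ₂.
Substitute: (1·1.91 + 2) ξ₂ = 476.3 → ξ₂ = 121.8 mol/min, ξ₁ = 232.7 mol/min.
Outlet amounts (n = n₀ + Σ ν·ξ):
  F: 621 − 1(232.7) − 2(121.8) = 144.7
  C: 0 + 1(232.7) = 232.7
  B: 0 + 1(121.8) = 121.8
  D: 0 + 2(121.8) = 243.6
Total out = 144.7 + 232.7 + 121.8 + 243.6 = 742.8 mol/min.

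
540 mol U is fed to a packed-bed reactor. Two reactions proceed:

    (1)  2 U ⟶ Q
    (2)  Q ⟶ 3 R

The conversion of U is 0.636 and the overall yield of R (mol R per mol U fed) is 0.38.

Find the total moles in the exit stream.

505 mol

Conversion of U: U consumed = 2ξ₁ = 0.636 × 540 → ξ₁ = 171.7 mol.
Yield of R: 3ξ₂ / 540 = 0.38 → ξ₂ = 68.4 mol.
Outlet amounts (n = n₀ + Σ ν·ξ):
  U: 540 − 2(171.7) = 196.6
  Q: 0 + 1(171.7) − 1(68.4) = 103.3
  R: 0 + 3(68.4) = 205.2
Total out = 196.6 + 103.3 + 205.2 = 505.1 mol.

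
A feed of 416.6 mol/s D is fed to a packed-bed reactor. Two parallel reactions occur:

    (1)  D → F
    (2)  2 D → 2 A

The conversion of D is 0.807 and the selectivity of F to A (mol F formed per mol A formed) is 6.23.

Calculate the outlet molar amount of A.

46.5 mol/s

Conversion of D: D consumed = 0.807 × 416.6 = 336.2 mol/s = 1ξ₁ + 2ξ₂.
Selectivity: 1ξ₁ / (2ξ₂) = 6.23 → ξ₁ = 12.46 ξ₂.
Substitute: (1·12.46 + 2) ξ₂ = 336.2 → ξ₂ = 23.25 mol/s, ξ₁ = 289.7 mol/s.
Outlet amounts (n = n₀ + Σ ν·ξ):
  D: 416.6 − 1(289.7) − 2(23.25) = 80.4
  F: 0 + 1(289.7) = 289.7
  A: 0 + 2(23.25) = 46.5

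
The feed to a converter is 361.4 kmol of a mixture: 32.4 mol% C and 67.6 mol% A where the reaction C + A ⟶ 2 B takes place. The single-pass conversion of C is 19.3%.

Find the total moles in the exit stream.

361 kmol

C reacted = 0.193 × 117.1 = 22.6 kmol; ν_C = −1, so ξ = 22.6/1 = 22.6 kmol.
Outlet amounts (n = n₀ + ν ξ):
  C: 117.1 − 1(22.6) = 94.49
  A: 244.3 − 1(22.6) = 221.7
  B: 0 + 2(22.6) = 45.2
Total out = 94.49 + 221.7 + 45.2 = 361.4 kmol.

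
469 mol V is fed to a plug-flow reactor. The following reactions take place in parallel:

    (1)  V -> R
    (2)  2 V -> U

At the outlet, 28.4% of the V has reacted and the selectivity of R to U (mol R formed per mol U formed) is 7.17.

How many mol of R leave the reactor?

Conversion of V: V consumed = 0.284 × 469 = 133.2 mol = 1ξ₁ + 2ξ₂.
Selectivity: 1ξ₁ / (1ξ₂) = 7.17 → ξ₁ = 7.17 ξ₂.
Substitute: (1·7.17 + 2) ξ₂ = 133.2 → ξ₂ = 14.53 mol, ξ₁ = 104.1 mol.
Outlet amounts (n = n₀ + Σ ν·ξ):
  V: 469 − 1(104.1) − 2(14.53) = 335.8
  R: 0 + 1(104.1) = 104.1
  U: 0 + 1(14.53) = 14.53

104 mol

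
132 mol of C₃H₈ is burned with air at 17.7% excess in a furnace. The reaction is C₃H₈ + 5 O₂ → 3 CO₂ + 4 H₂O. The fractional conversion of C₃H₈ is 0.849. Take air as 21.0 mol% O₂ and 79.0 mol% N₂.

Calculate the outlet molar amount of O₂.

216 mol

Stoichiometric O₂ = 5 × 132 = 660 mol; O₂ fed = 660 × 1.177 = 776.8 mol.
N₂ fed = 776.8 × 79/21 = 2922 mol.
Fuel reacted = 0.849 × 132 → ξ = 112.1 mol.
Outlet (n = n₀ + ν ξ):
  C₃H₈: 132 − 1(112.1) = 19.93
  O₂: 776.8 − 5(112.1) = 216.5
  N₂: 2922 (inert)
  CO₂: 0 + 3(112.1) = 336.2
  H₂O: 0 + 4(112.1) = 448.3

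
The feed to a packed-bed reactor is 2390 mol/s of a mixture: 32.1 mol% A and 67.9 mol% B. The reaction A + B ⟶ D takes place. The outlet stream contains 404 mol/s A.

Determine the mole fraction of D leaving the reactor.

For A: n = n₀ − 1ξ → 404 = 767.2 − 1ξ, giving ξ = 363.2 mol/s.
Outlet amounts (n = n₀ + ν ξ):
  A: 767.2 − 1(363.2) = 404
  B: 1623 − 1(363.2) = 1260
  D: 0 + 1(363.2) = 363.2
Total out = 2027 mol/s; y_D = 363.2 / 2027 = 0.1792.

0.179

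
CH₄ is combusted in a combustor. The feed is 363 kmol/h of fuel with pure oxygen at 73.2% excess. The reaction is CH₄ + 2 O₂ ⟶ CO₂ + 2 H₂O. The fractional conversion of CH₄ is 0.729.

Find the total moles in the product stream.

Stoichiometric O₂ = 2 × 363 = 726 kmol/h; O₂ fed = 726 × 1.732 = 1257 kmol/h.
Fuel reacted = 0.729 × 363 → ξ = 264.6 kmol/h.
Outlet (n = n₀ + ν ξ):
  CH₄: 363 − 1(264.6) = 98.37
  O₂: 1257 − 2(264.6) = 728.2
  CO₂: 0 + 1(264.6) = 264.6
  H₂O: 0 + 2(264.6) = 529.3
Total out = 98.37 + 728.2 + 264.6 + 529.3 = 1620 kmol/h.

1620 kmol/h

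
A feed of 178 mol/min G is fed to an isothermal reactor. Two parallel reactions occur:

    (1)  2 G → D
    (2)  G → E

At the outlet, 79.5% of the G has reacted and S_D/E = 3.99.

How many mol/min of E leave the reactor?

Conversion of G: G consumed = 0.795 × 178 = 141.5 mol/min = 2ξ₁ + 1ξ₂.
Selectivity: 1ξ₁ / (1ξ₂) = 3.99 → ξ₁ = 3.99 ξ₂.
Substitute: (2·3.99 + 1) ξ₂ = 141.5 → ξ₂ = 15.76 mol/min, ξ₁ = 62.88 mol/min.
Outlet amounts (n = n₀ + Σ ν·ξ):
  G: 178 − 2(62.88) − 1(15.76) = 36.49
  D: 0 + 1(62.88) = 62.88
  E: 0 + 1(15.76) = 15.76

15.8 mol/min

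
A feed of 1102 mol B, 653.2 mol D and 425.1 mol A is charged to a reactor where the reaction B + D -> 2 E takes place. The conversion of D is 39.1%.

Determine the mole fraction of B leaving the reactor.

0.388

D reacted = 0.391 × 653.2 = 255.4 mol; ν_D = −1, so ξ = 255.4/1 = 255.4 mol.
Outlet amounts (n = n₀ + ν ξ):
  B: 1102 − 1(255.4) = 846.6
  D: 653.2 − 1(255.4) = 397.8
  E: 0 + 2(255.4) = 510.8
  A: 425.1 (inert)
Total out = 2180 mol; y_B = 846.6 / 2180 = 0.3883.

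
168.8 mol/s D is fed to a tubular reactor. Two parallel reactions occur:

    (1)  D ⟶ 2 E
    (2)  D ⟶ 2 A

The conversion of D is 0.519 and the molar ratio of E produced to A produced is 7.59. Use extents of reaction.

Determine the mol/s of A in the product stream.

Conversion of D: D consumed = 0.519 × 168.8 = 87.61 mol/s = 1ξ₁ + 1ξ₂.
Selectivity: 2ξ₁ / (2ξ₂) = 7.59 → ξ₁ = 7.59 ξ₂.
Substitute: (1·7.59 + 1) ξ₂ = 87.61 → ξ₂ = 10.2 mol/s, ξ₁ = 77.41 mol/s.
Outlet amounts (n = n₀ + Σ ν·ξ):
  D: 168.8 − 1(77.41) − 1(10.2) = 81.19
  E: 0 + 2(77.41) = 154.8
  A: 0 + 2(10.2) = 20.4

20.4 mol/s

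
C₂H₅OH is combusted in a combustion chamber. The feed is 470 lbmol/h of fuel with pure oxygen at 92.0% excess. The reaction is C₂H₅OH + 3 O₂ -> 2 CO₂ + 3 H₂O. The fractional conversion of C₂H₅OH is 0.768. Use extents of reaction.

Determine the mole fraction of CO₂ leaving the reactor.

Stoichiometric O₂ = 3 × 470 = 1410 lbmol/h; O₂ fed = 1410 × 1.920 = 2707 lbmol/h.
Fuel reacted = 0.768 × 470 → ξ = 361 lbmol/h.
Outlet (n = n₀ + ν ξ):
  C₂H₅OH: 470 − 1(361) = 109
  O₂: 2707 − 3(361) = 1624
  CO₂: 0 + 2(361) = 721.9
  H₂O: 0 + 3(361) = 1083
Total out = 3538 lbmol/h; y_CO₂ = 721.9 / 3538 = 0.204.

0.204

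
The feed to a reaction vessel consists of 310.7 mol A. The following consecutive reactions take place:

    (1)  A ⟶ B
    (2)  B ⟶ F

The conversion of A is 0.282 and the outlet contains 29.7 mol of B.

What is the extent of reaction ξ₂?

Conversion of A: A consumed = 1ξ₁ = 0.282 × 310.7 → ξ₁ = 87.62 mol.
B balance: n_B = 0 + 1ξ₁ − 1ξ₂ = 29.7 → ξ₂ = (1·87.62 − 29.7)/1 = 57.92 mol.
Outlet amounts (n = n₀ + Σ ν·ξ):
  A: 310.7 − 1(87.62) = 223.1
  B: 0 + 1(87.62) − 1(57.92) = 29.7
  F: 0 + 1(57.92) = 57.92

ξ₂ = 57.9 mol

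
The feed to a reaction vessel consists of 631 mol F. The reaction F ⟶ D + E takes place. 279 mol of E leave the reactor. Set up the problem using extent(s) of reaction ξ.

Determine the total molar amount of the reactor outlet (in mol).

For E: n = n₀ + 1ξ → 279 = 0 + 1ξ, giving ξ = 279 mol.
Outlet amounts (n = n₀ + ν ξ):
  F: 631 − 1(279) = 352
  D: 0 + 1(279) = 279
  E: 0 + 1(279) = 279
Total out = 352 + 279 + 279 = 910 mol.

910 mol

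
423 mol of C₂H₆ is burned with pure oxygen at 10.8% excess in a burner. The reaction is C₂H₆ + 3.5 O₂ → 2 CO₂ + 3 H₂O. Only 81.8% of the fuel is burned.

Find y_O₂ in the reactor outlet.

0.192

Stoichiometric O₂ = 3.5 × 423 = 1480 mol; O₂ fed = 1480 × 1.108 = 1640 mol.
Fuel reacted = 0.818 × 423 → ξ = 346 mol.
Outlet (n = n₀ + ν ξ):
  C₂H₆: 423 − 1(346) = 76.99
  O₂: 1640 − 3.5(346) = 429.3
  CO₂: 0 + 2(346) = 692
  H₂O: 0 + 3(346) = 1038
Total out = 2236 mol; y_O₂ = 429.3 / 2236 = 0.192.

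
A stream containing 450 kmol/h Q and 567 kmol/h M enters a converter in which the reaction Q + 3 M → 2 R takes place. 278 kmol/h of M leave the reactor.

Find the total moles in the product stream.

For M: n = n₀ − 3ξ → 278 = 567 − 3ξ, giving ξ = 96.33 kmol/h.
Outlet amounts (n = n₀ + ν ξ):
  Q: 450 − 1(96.33) = 353.7
  M: 567 − 3(96.33) = 278
  R: 0 + 2(96.33) = 192.7
Total out = 353.7 + 278 + 192.7 = 824.3 kmol/h.

824 kmol/h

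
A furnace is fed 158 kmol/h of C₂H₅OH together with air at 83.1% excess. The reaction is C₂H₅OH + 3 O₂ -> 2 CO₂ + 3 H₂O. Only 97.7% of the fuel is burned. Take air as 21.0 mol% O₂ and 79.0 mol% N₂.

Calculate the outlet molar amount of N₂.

3260 kmol/h

Stoichiometric O₂ = 3 × 158 = 474 kmol/h; O₂ fed = 474 × 1.831 = 867.9 kmol/h.
N₂ fed = 867.9 × 79/21 = 3265 kmol/h.
Fuel reacted = 0.977 × 158 → ξ = 154.4 kmol/h.
Outlet (n = n₀ + ν ξ):
  C₂H₅OH: 158 − 1(154.4) = 3.634
  O₂: 867.9 − 3(154.4) = 404.8
  N₂: 3265 (inert)
  CO₂: 0 + 2(154.4) = 308.7
  H₂O: 0 + 3(154.4) = 463.1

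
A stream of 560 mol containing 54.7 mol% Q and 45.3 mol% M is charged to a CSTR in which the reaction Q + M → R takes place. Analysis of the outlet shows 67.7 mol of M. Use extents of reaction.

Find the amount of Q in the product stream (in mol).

For M: n = n₀ − 1ξ → 67.7 = 253.7 − 1ξ, giving ξ = 186 mol.
Outlet amounts (n = n₀ + ν ξ):
  Q: 306.3 − 1(186) = 120.3
  M: 253.7 − 1(186) = 67.7
  R: 0 + 1(186) = 186

120 mol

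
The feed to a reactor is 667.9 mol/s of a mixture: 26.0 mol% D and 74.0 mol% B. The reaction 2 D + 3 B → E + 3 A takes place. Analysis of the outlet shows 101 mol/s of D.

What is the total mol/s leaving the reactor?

632 mol/s

For D: n = n₀ − 2ξ → 101 = 173.7 − 2ξ, giving ξ = 36.33 mol/s.
Outlet amounts (n = n₀ + ν ξ):
  D: 173.7 − 2(36.33) = 101
  B: 494.2 − 3(36.33) = 385.3
  E: 0 + 1(36.33) = 36.33
  A: 0 + 3(36.33) = 109
Total out = 101 + 385.3 + 36.33 + 109 = 631.6 mol/s.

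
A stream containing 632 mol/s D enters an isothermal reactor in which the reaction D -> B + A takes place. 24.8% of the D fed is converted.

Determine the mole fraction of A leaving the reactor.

D reacted = 0.248 × 632 = 156.7 mol/s; ν_D = −1, so ξ = 156.7/1 = 156.7 mol/s.
Outlet amounts (n = n₀ + ν ξ):
  D: 632 − 1(156.7) = 475.3
  B: 0 + 1(156.7) = 156.7
  A: 0 + 1(156.7) = 156.7
Total out = 788.7 mol/s; y_A = 156.7 / 788.7 = 0.1987.

0.199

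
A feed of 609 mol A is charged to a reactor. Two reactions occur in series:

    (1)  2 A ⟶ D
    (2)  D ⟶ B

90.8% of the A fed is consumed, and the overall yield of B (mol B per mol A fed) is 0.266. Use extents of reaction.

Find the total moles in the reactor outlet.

Conversion of A: A consumed = 2ξ₁ = 0.908 × 609 → ξ₁ = 276.5 mol.
Yield of B: 1ξ₂ / 609 = 0.266 → ξ₂ = 162 mol.
Outlet amounts (n = n₀ + Σ ν·ξ):
  A: 609 − 2(276.5) = 56.03
  D: 0 + 1(276.5) − 1(162) = 114.5
  B: 0 + 1(162) = 162
Total out = 56.03 + 114.5 + 162 = 332.5 mol.

333 mol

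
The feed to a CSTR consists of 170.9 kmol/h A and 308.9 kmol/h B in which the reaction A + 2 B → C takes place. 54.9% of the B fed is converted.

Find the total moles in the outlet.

310 kmol/h

B reacted = 0.549 × 308.9 = 169.6 kmol/h; ν_B = −2, so ξ = 169.6/2 = 84.79 kmol/h.
Outlet amounts (n = n₀ + ν ξ):
  A: 170.9 − 1(84.79) = 86.11
  B: 308.9 − 2(84.79) = 139.3
  C: 0 + 1(84.79) = 84.79
Total out = 86.11 + 139.3 + 84.79 = 310.2 kmol/h.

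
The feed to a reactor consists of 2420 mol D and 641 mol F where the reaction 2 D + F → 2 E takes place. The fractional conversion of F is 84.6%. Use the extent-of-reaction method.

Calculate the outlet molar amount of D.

F reacted = 0.846 × 641 = 542.3 mol; ν_F = −1, so ξ = 542.3/1 = 542.3 mol.
Outlet amounts (n = n₀ + ν ξ):
  D: 2420 − 2(542.3) = 1335
  F: 641 − 1(542.3) = 98.71
  E: 0 + 2(542.3) = 1085

1340 mol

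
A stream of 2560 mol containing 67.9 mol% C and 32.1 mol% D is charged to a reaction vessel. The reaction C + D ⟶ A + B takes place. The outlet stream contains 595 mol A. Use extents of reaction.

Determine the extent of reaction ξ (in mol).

For A: n = n₀ + 1ξ → 595 = 0 + 1ξ, giving ξ = 595 mol.
Outlet amounts (n = n₀ + ν ξ):
  C: 1738 − 1(595) = 1143
  D: 821.8 − 1(595) = 226.8
  A: 0 + 1(595) = 595
  B: 0 + 1(595) = 595

ξ = 595 mol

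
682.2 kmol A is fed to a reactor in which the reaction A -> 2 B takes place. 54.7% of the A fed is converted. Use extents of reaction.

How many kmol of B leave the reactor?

A reacted = 0.547 × 682.2 = 373.2 kmol; ν_A = −1, so ξ = 373.2/1 = 373.2 kmol.
Outlet amounts (n = n₀ + ν ξ):
  A: 682.2 − 1(373.2) = 309
  B: 0 + 2(373.2) = 746.3

746 kmol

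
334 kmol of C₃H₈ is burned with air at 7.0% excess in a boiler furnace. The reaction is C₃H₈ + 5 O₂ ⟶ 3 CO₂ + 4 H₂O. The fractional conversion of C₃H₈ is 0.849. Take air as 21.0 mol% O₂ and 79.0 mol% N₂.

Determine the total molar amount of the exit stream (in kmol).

9130 kmol

Stoichiometric O₂ = 5 × 334 = 1670 kmol; O₂ fed = 1670 × 1.070 = 1787 kmol.
N₂ fed = 1787 × 79/21 = 6722 kmol.
Fuel reacted = 0.849 × 334 → ξ = 283.6 kmol.
Outlet (n = n₀ + ν ξ):
  C₃H₈: 334 − 1(283.6) = 50.43
  O₂: 1787 − 5(283.6) = 369.1
  N₂: 6722 (inert)
  CO₂: 0 + 3(283.6) = 850.7
  H₂O: 0 + 4(283.6) = 1134
Total out = 50.43 + 369.1 + 6722 + 850.7 + 1134 = 9127 kmol.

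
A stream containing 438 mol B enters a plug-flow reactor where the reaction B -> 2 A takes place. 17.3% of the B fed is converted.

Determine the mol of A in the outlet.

152 mol

B reacted = 0.173 × 438 = 75.77 mol; ν_B = −1, so ξ = 75.77/1 = 75.77 mol.
Outlet amounts (n = n₀ + ν ξ):
  B: 438 − 1(75.77) = 362.2
  A: 0 + 2(75.77) = 151.5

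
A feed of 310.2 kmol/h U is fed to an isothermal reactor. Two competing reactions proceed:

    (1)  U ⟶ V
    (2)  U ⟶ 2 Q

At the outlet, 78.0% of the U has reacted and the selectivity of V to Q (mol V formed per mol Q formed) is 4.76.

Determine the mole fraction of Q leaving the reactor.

0.138

Conversion of U: U consumed = 0.78 × 310.2 = 242 kmol/h = 1ξ₁ + 1ξ₂.
Selectivity: 1ξ₁ / (2ξ₂) = 4.76 → ξ₁ = 9.52 ξ₂.
Substitute: (1·9.52 + 1) ξ₂ = 242 → ξ₂ = 23 kmol/h, ξ₁ = 219 kmol/h.
Outlet amounts (n = n₀ + Σ ν·ξ):
  U: 310.2 − 1(219) − 1(23) = 68.24
  V: 0 + 1(219) = 219
  Q: 0 + 2(23) = 46
Total out = 333.2 kmol/h; y_Q = 46 / 333.2 = 0.1381.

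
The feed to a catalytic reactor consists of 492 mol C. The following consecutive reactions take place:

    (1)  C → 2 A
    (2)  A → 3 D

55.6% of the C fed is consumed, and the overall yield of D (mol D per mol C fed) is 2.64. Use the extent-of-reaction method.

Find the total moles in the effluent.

1630 mol

Conversion of C: C consumed = 1ξ₁ = 0.556 × 492 → ξ₁ = 273.6 mol.
Yield of D: 3ξ₂ / 492 = 2.64 → ξ₂ = 433 mol.
Outlet amounts (n = n₀ + Σ ν·ξ):
  C: 492 − 1(273.6) = 218.4
  A: 0 + 2(273.6) − 1(433) = 114.1
  D: 0 + 3(433) = 1299
Total out = 218.4 + 114.1 + 1299 = 1631 mol.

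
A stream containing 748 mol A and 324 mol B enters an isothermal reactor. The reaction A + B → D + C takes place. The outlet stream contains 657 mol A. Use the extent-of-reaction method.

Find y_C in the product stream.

0.0849

For A: n = n₀ − 1ξ → 657 = 748 − 1ξ, giving ξ = 91 mol.
Outlet amounts (n = n₀ + ν ξ):
  A: 748 − 1(91) = 657
  B: 324 − 1(91) = 233
  D: 0 + 1(91) = 91
  C: 0 + 1(91) = 91
Total out = 1072 mol; y_C = 91 / 1072 = 0.08489.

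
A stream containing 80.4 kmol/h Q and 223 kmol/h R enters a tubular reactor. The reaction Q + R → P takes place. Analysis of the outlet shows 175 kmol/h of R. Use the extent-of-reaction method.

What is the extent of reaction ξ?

For R: n = n₀ − 1ξ → 175 = 223 − 1ξ, giving ξ = 48 kmol/h.
Outlet amounts (n = n₀ + ν ξ):
  Q: 80.4 − 1(48) = 32.4
  R: 223 − 1(48) = 175
  P: 0 + 1(48) = 48

ξ = 48 kmol/h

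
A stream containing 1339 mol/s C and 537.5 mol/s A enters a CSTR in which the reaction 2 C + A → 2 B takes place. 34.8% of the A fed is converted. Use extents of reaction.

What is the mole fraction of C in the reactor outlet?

0.571

A reacted = 0.348 × 537.5 = 187 mol/s; ν_A = −1, so ξ = 187/1 = 187 mol/s.
Outlet amounts (n = n₀ + ν ξ):
  C: 1339 − 2(187) = 964.9
  A: 537.5 − 1(187) = 350.5
  B: 0 + 2(187) = 374.1
Total out = 1689 mol/s; y_C = 964.9 / 1689 = 0.5711.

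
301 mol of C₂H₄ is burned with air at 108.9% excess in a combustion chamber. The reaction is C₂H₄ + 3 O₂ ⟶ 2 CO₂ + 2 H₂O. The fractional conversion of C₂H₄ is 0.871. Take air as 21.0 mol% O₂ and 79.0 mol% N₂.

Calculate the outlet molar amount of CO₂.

524 mol

Stoichiometric O₂ = 3 × 301 = 903 mol; O₂ fed = 903 × 2.089 = 1886 mol.
N₂ fed = 1886 × 79/21 = 7096 mol.
Fuel reacted = 0.871 × 301 → ξ = 262.2 mol.
Outlet (n = n₀ + ν ξ):
  C₂H₄: 301 − 1(262.2) = 38.83
  O₂: 1886 − 3(262.2) = 1100
  N₂: 7096 (inert)
  CO₂: 0 + 2(262.2) = 524.3
  H₂O: 0 + 2(262.2) = 524.3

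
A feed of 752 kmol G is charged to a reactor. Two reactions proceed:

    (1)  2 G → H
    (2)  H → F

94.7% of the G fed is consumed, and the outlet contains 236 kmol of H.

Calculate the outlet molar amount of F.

120 kmol

Conversion of G: G consumed = 2ξ₁ = 0.947 × 752 → ξ₁ = 356.1 kmol.
H balance: n_H = 0 + 1ξ₁ − 1ξ₂ = 236 → ξ₂ = (1·356.1 − 236)/1 = 120.1 kmol.
Outlet amounts (n = n₀ + Σ ν·ξ):
  G: 752 − 2(356.1) = 39.86
  H: 0 + 1(356.1) − 1(120.1) = 236
  F: 0 + 1(120.1) = 120.1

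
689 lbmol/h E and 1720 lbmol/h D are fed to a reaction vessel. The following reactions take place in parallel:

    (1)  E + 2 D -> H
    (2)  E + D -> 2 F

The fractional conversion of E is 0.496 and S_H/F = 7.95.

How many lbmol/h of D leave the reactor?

Conversion of E: E consumed = 0.496 × 689 = 341.7 lbmol/h = 1ξ₁ + 1ξ₂.
Selectivity: 1ξ₁ / (2ξ₂) = 7.95 → ξ₁ = 15.9 ξ₂.
Substitute: (1·15.9 + 1) ξ₂ = 341.7 → ξ₂ = 20.22 lbmol/h, ξ₁ = 321.5 lbmol/h.
Outlet amounts (n = n₀ + Σ ν·ξ):
  E: 689 − 1(321.5) − 1(20.22) = 347.3
  D: 1720 − 2(321.5) − 1(20.22) = 1057
  H: 0 + 1(321.5) = 321.5
  F: 0 + 2(20.22) = 40.44

1060 lbmol/h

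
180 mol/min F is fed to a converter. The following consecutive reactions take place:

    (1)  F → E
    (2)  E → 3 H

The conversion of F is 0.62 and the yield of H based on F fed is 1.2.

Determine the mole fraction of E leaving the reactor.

Conversion of F: F consumed = 1ξ₁ = 0.62 × 180 → ξ₁ = 111.6 mol/min.
Yield of H: 3ξ₂ / 180 = 1.2 → ξ₂ = 72 mol/min.
Outlet amounts (n = n₀ + Σ ν·ξ):
  F: 180 − 1(111.6) = 68.4
  E: 0 + 1(111.6) − 1(72) = 39.6
  H: 0 + 3(72) = 216
Total out = 324 mol/min; y_E = 39.6 / 324 = 0.1222.

0.122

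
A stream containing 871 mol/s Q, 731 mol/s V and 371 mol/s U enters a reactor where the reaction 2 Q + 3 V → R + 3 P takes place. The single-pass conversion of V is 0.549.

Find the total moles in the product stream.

V reacted = 0.549 × 731 = 401.3 mol/s; ν_V = −3, so ξ = 401.3/3 = 133.8 mol/s.
Outlet amounts (n = n₀ + ν ξ):
  Q: 871 − 2(133.8) = 603.5
  V: 731 − 3(133.8) = 329.7
  R: 0 + 1(133.8) = 133.8
  P: 0 + 3(133.8) = 401.3
  U: 371 (inert)
Total out = 603.5 + 329.7 + 133.8 + 401.3 + 371 = 1839 mol/s.

1840 mol/s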